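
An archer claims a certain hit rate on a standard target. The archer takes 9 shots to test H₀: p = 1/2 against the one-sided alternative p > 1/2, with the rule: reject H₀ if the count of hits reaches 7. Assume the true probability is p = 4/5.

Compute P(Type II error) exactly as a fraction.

511333/1953125

Under the alternative p = 4/5, S ~ Binomial(9, 4/5); β is the probability the test does not reject, P(S < 7).
Adding the binomial probabilities P(S=0)+…+P(S=6) at p = 4/5 gives 511333/1953125.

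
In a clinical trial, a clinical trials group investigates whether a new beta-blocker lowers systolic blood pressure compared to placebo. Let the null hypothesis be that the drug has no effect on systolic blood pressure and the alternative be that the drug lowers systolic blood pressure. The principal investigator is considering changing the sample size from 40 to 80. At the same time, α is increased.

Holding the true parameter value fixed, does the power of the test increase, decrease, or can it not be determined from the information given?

It increases.

More data shrinks sampling variability; the test statistic under Ha concentrates further from the null value, making rejection more likely. A larger α widens the rejection region, so when the alternative is true more outcomes lead to rejection — failing to reject becomes less likely. Both changes push β in the same direction.
Since power = 1 − β and β decreases, power increases.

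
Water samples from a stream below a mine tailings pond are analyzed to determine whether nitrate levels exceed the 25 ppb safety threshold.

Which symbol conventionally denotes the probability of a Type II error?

β

P(Type II error) = P(fail to reject H₀ | H₀ false) = β.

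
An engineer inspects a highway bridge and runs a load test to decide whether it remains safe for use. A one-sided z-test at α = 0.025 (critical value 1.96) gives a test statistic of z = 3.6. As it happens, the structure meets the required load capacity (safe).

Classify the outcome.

The conventional null hypothesis is that the structure meets the required load capacity (safe).
Since z = 3.6 > z* = 1.96, H₀ is rejected.
H₀ is true (actually the structure meets the required load capacity (safe)).
Rejecting a true H₀ is a Type I error.

Type I error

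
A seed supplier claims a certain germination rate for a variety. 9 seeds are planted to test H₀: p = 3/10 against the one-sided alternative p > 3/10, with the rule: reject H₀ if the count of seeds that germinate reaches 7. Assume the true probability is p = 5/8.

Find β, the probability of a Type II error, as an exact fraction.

β = P(fail to reject H₀ | Ha true) = P(X ≤ 6 | p = 5/8), X ~ Binomial(9, 5/8).
Equivalently, β = 1 − P(X ≥ 7) = 24101307/33554432.

24101307/33554432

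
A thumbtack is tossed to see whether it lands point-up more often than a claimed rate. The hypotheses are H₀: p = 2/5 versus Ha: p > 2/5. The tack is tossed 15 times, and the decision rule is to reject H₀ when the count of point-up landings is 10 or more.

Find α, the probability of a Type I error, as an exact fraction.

1032510464/30517578125

Under H₀, Y ~ Binomial(15, 2/5), and α = P(Y ≥ 10).
Summing C(15,j)(2/5)^j(3/5)^{15−j} for j = 10,…,15 gives 1032510464/30517578125.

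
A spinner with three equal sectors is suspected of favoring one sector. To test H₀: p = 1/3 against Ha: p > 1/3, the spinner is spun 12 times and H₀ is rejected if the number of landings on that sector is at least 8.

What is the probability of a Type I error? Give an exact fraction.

3323/177147

The Type I error probability is α = P(K ≥ 8) computed under H₀, where K ~ Binomial(12, 1/3).
Adding the binomial terms for j = 8 through 12 with p = 1/3 yields 3323/177147.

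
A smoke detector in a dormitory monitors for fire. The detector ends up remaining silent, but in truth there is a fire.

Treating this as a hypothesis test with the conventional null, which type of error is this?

The null hypothesis here is that there is no fire.
'Remaining silent' corresponds to failing to reject H₀.
H₀ was not rejected but H₀ is false — a Type II error (false negative).

Type II error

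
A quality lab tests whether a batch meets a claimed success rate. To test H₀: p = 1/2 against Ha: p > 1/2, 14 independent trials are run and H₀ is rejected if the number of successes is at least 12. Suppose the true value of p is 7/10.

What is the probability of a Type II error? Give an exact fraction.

41958212136219/50000000000000

β = P(fail to reject H₀ | Ha true) = P(K ≤ 11 | p = 7/10), K ~ Binomial(14, 7/10).
Equivalently, β = 1 − P(K ≥ 12) = 41958212136219/50000000000000.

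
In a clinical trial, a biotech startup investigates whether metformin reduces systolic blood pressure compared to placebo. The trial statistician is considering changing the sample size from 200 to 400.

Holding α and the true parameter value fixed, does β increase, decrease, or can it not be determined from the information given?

A larger sample reduces the standard error, pulling the sampling distribution under Ha further from the non-rejection region.

It decreases.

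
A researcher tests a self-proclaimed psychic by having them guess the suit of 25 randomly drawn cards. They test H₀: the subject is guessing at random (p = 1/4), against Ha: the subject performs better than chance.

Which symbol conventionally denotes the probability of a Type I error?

α

P(Type I error) = P(reject H₀ | H₀ true) = α, the significance level.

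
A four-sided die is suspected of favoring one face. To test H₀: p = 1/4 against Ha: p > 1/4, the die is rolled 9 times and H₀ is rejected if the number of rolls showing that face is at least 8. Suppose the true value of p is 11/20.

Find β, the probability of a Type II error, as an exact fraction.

123069745737/128000000000

Under the alternative p = 11/20, S ~ Binomial(9, 11/20); β is the probability the test does not reject, P(S < 8).
Equivalently, β = 1 − P(S ≥ 8) = 123069745737/128000000000.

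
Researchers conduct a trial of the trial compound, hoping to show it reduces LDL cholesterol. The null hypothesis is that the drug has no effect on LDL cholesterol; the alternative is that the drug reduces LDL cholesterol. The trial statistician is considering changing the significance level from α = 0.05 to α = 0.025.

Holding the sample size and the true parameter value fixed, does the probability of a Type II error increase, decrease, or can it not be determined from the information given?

It increases.

Lowering α raises the bar for rejection; under Ha, the test now fails to reject on outcomes it previously would have rejected.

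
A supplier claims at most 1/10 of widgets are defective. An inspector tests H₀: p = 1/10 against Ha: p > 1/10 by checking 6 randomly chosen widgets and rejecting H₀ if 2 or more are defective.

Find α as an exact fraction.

22853/200000

Under H₀, K ~ Binomial(6, 1/10); the Type I error rate is P(K ≥ 2).
α = 1 − P(K ≤ 1) = 1 − 177147/200000 = 22853/200000.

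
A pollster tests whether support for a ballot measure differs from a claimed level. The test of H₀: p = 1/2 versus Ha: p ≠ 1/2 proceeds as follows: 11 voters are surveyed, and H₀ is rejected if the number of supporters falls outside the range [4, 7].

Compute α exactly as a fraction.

29/128

The significance level is the null-hypothesis probability of the rejection region {≤3} ∪ {≥8}.
Each tail has probability (1 + 11 + 55 + 165)/2048; doubling gives α = 464/2048 = 29/128.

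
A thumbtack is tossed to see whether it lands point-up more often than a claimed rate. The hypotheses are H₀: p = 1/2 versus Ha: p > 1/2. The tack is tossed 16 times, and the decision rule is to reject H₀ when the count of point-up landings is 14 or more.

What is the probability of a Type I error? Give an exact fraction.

137/65536

α = P(reject H₀ | H₀ true) = P(Y ≥ 14 | p = 1/2), with Y ~ Binomial(16, 1/2).
That's C(16,14) + C(16,15) + C(16,16) over 2^16, i.e. (120 + 16 + 1)/65536 = 137/65536.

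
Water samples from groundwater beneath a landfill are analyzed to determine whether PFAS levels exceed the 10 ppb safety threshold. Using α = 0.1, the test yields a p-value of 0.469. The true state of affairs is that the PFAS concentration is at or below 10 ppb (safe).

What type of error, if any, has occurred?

The conventional null hypothesis is that the PFAS concentration is at or below 10 ppb (safe).
Since p = 0.469 ≥ α = 0.1, H₀ is not rejected.
H₀ is true (actually the PFAS concentration is at or below 10 ppb (safe)).
The decision matches the true state — no error.

Neither — the decision is correct.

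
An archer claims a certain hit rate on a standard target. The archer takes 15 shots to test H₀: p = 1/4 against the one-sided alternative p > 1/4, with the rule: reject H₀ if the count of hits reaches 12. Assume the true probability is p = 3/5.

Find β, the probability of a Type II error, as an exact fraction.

A Type II error is failing to reject when Ha holds: with p = 3/5, β = P(X ≤ 11).
Adding the binomial probabilities P(X=0)+…+P(X=11) at p = 3/5 gives 27755679248/30517578125.

27755679248/30517578125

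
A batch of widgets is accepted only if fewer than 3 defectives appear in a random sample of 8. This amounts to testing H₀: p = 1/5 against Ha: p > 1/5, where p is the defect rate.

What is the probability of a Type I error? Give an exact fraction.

79329/390625

α = P(reject H₀ | H₀ true) = P(S ≥ 3 | p = 1/5), S ~ Binomial(8, 1/5).
α = 1 − P(S ≤ 2) = 1 − 311296/390625 = 79329/390625.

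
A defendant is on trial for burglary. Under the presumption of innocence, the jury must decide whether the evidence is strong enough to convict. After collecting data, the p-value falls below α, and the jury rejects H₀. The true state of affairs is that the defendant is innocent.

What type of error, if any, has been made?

Type I error

The conventional null hypothesis here is that the defendant is innocent.
H₀ was rejected, but H₀ is actually true.
Rejecting a true null hypothesis is a Type I error (false positive).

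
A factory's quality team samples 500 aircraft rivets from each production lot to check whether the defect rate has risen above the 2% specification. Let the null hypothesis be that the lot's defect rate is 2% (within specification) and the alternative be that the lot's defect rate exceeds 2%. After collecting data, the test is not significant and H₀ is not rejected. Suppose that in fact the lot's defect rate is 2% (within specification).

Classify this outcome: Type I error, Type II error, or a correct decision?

No error (correct decision).

The test retained a true H₀ — the decision matches the true state.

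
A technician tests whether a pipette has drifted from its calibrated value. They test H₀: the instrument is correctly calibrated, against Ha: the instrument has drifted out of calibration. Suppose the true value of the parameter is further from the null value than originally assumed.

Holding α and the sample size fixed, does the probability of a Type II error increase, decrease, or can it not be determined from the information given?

The further the true parameter sits from the null value, the more of the Ha sampling distribution falls in the rejection region.

It decreases.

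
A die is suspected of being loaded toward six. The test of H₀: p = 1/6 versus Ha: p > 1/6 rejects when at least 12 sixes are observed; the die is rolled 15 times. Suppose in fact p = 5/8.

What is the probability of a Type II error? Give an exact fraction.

Under the alternative p = 5/8, S ~ Binomial(15, 5/8); β is the probability the test does not reject, P(S < 12).
Summing C(15,j)·(5/8)^j·(3/8)^{15-j} for j = 0..11 gives 7681591069083/8796093022208.

7681591069083/8796093022208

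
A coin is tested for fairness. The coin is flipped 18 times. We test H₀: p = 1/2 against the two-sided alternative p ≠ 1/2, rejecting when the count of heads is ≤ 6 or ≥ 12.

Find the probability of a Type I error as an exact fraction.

7795/32768

α = P(X ≤ 6 or X ≥ 12 | p = 1/2), X ~ Binomial(18, 1/2).
Each tail has probability (1 + 18 + 153 + 816 + 3060 + 8568 + 18564)/262144; doubling gives α = 62360/262144 = 7795/32768.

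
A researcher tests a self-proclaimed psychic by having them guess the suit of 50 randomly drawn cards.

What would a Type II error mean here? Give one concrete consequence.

A Type II error would mean concluding that the subject is guessing at random (p = 1/4) (or at least failing to establish that the subject performs better than chance) when in fact the subject performs better than chance. Consequence: genuine ability (if it existed) would go unrecognized.

With the conventional null hypothesis that the subject is guessing at random (p = 1/4):
A Type II error is failing to reject H₀ when H₀ is false.
Here that means concluding there is no evidence of ability when actually the subject performs better than chance.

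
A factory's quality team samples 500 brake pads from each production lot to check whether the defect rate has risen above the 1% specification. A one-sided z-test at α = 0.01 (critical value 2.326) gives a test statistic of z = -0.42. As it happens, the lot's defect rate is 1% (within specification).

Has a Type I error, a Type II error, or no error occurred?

The conventional null hypothesis is that the lot's defect rate is 1% (within specification).
Since z = -0.42 ≤ z* = 2.326, H₀ is not rejected.
H₀ is true (actually the lot's defect rate is 1% (within specification)).
The decision matches the true state — no error.

Neither — the decision is correct.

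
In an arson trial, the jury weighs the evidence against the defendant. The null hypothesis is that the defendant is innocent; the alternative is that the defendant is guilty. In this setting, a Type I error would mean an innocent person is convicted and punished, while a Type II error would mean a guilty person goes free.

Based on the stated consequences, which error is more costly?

Type I error

The Type I consequence (an innocent person is convicted and punished) is more severe than the Type II consequence (a guilty person goes free).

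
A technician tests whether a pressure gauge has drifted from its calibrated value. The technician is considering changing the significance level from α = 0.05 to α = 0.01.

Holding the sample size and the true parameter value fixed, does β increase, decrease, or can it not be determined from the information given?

A smaller α moves the rejection region further into the tail. With the alternative true, more outcomes now fall outside the rejection region, so failing to reject becomes more likely.

It increases.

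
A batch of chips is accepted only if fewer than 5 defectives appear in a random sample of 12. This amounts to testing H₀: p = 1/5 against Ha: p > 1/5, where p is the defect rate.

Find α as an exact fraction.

3542749/48828125

Under H₀, X ~ Binomial(12, 1/5); the Type I error rate is P(X ≥ 5).
Computing the lower-tail complement: 1 − 45285376/48828125 = 3542749/48828125.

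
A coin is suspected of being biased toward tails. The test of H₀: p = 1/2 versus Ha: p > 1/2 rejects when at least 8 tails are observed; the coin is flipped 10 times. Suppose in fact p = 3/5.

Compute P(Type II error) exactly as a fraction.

8131936/9765625

Under the alternative p = 3/5, S ~ Binomial(10, 3/5); β is the probability the test does not reject, P(S < 8).
Adding the binomial probabilities P(S=0)+…+P(S=7) at p = 3/5 gives 8131936/9765625.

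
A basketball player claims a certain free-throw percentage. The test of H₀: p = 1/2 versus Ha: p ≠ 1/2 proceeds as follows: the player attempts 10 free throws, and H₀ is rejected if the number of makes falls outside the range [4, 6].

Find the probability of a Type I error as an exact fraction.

α = P(Y ≤ 3 or Y ≥ 7 | p = 1/2), Y ~ Binomial(10, 1/2).
The two tails are symmetric, so α = 2·(1 + 10 + 45 + 120)/2^10 = 352/1024 = 11/32.

11/32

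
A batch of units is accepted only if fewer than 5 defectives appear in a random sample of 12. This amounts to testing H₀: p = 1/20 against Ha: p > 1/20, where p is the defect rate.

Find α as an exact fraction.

75344392367/409600000000000

Under H₀, S ~ Binomial(12, 1/20); the Type I error rate is P(S ≥ 5).
α = 1 − P(S ≤ 4) = 1 − 409524655607633/409600000000000 = 75344392367/409600000000000.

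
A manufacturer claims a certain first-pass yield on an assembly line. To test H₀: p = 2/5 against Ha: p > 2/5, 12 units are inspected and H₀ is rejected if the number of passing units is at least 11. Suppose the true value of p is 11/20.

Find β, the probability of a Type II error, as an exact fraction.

β = P(fail to reject H₀ | Ha true) = P(X ≤ 10 | p = 11/20), X ~ Binomial(12, 11/20).
Adding the binomial probabilities P(X=0)+…+P(X=10) at p = 11/20 gives 4062047911197291/4096000000000000.

4062047911197291/4096000000000000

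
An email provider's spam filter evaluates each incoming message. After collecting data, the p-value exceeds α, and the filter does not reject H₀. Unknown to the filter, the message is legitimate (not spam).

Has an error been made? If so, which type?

No error — this is a correct decision.

The conventional null hypothesis here is that the message is legitimate (not spam).
The test retained a true H₀ — the decision matches the true state.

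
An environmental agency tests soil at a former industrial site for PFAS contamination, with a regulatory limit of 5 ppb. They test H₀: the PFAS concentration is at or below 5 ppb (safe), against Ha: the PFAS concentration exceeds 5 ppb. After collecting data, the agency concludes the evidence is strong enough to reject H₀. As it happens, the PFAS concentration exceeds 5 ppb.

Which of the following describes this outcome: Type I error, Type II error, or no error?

No error (correct decision).

The test rejected a false H₀ — the decision matches the true state.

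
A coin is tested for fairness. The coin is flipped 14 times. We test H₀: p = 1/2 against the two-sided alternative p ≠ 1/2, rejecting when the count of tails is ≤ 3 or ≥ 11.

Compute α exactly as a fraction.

Under H₀, Y ~ Binomial(14, 1/2); α is the probability of landing in either tail, P(Y ≤ 3) + P(Y ≥ 11).
The two tails are symmetric, so α = 2·(1 + 14 + 91 + 364)/2^14 = 940/16384 = 235/4096.

235/4096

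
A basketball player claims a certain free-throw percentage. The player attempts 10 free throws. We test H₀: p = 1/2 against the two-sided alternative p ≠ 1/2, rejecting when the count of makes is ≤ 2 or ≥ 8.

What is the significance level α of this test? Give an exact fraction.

α = P(Y ≤ 2 or Y ≥ 8 | p = 1/2), Y ~ Binomial(10, 1/2).
By symmetry, α = 2·P(Y ≤ 2) = 2·(1 + 10 + 45)/1024 = 112/1024 = 7/64.

7/64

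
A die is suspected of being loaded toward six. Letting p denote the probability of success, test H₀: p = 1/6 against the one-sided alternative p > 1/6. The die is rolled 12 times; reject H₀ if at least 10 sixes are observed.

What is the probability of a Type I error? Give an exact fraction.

1711/2176782336

Under H₀, K ~ Binomial(12, 1/6), and α = P(K ≥ 10).
P(K ≥ 10) = Σ_{j=10}^{12} C(12,j)·(1/6)^j·(5/6)^{12-j} = 1711/2176782336.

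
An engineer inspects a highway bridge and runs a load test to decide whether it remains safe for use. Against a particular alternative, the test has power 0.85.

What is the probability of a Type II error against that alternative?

0.15

Power = 1 − β, so β = 1 − 0.85 = 0.15.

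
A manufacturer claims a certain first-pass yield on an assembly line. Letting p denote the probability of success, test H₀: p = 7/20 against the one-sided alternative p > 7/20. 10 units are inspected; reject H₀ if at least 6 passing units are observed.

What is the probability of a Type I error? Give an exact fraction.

486062490487/5120000000000

Under H₀, X ~ Binomial(10, 7/20), and α = P(X ≥ 6).
Summing C(10,j)(7/20)^j(13/20)^{10−j} for j = 6,…,10 gives 486062490487/5120000000000.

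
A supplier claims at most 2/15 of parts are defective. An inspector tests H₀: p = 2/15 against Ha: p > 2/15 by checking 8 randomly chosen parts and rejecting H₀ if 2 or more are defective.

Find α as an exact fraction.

Under H₀, K ~ Binomial(8, 2/15); the Type I error rate is P(K ≥ 2).
Via the complement, α = 1 − Σ_{j=0}^{1} C(8,j)(2/15)^j(13/15)^{8-j} = 743183632/2562890625.

743183632/2562890625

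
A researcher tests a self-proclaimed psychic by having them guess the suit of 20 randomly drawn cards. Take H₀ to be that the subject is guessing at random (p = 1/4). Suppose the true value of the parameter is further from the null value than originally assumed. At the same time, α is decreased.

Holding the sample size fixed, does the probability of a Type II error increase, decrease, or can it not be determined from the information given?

The first change alone would make β decrease; the second alone would make β increase. Which effect dominates depends on the magnitudes, which are not given.

Cannot be determined from the information given.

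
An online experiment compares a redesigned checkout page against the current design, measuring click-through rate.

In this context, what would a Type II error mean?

A Type II error would mean concluding that the new design has no effect on click-through rate (or at least failing to establish that the new design increases click-through rate) when in fact the new design increases click-through rate.

With the conventional null hypothesis that the new design has no effect on click-through rate:
A Type II error is failing to reject H₀ when H₀ is false.
Here that means keeping the current design when actually the new design increases click-through rate.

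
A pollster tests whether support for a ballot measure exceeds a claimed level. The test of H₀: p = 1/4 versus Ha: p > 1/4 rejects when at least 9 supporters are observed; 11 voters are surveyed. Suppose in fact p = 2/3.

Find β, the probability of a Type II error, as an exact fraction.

1675/2187

A Type II error is failing to reject when Ha holds: with p = 2/3, β = P(Y ≤ 8).
Equivalently, β = 1 − P(Y ≥ 9) = 1675/2187.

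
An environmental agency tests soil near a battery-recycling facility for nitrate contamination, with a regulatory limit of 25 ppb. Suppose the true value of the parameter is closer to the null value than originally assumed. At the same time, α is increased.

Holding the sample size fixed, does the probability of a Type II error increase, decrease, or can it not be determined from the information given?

Cannot be determined from the information given.

The first change alone would make β increase; the second alone would make β decrease. Which effect dominates depends on the magnitudes, which are not given.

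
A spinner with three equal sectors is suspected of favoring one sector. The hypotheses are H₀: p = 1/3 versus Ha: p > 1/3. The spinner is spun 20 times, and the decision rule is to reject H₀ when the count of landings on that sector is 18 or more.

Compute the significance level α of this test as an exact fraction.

89/387420489

Under H₀, Y ~ Binomial(20, 1/3), and α = P(Y ≥ 18).
Summing C(20,j)(1/3)^j(2/3)^{20−j} for j = 18,…,20 gives 89/387420489.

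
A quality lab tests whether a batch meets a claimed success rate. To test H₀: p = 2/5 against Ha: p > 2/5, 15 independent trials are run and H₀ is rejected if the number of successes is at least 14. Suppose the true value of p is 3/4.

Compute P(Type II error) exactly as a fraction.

493824191/536870912

A Type II error is failing to reject when Ha holds: with p = 3/4, β = P(X ≤ 13).
Adding the binomial probabilities P(X=0)+…+P(X=13) at p = 3/4 gives 493824191/536870912.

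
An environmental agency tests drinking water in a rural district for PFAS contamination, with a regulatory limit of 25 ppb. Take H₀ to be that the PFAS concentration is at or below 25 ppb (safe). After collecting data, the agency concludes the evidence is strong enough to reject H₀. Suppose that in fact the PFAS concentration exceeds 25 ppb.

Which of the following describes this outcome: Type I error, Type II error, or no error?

No error — this is a correct decision.

The test rejected a false H₀ — the decision matches the true state.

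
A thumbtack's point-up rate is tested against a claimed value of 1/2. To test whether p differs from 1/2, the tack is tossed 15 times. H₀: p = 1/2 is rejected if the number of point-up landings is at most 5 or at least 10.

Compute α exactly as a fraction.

Under H₀, K ~ Binomial(15, 1/2); α is the probability of landing in either tail, P(K ≤ 5) + P(K ≥ 10).
Each tail has probability (1 + 15 + 105 + 455 + 1365 + 3003)/32768; doubling gives α = 9888/32768 = 309/1024.

309/1024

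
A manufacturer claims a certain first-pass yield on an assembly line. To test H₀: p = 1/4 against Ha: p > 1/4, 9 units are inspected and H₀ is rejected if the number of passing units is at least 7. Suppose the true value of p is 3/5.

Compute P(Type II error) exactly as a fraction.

1500416/1953125

β = P(fail to reject H₀ | Ha true) = P(Y ≤ 6 | p = 3/5), Y ~ Binomial(9, 3/5).
Equivalently, β = 1 − P(Y ≥ 7) = 1500416/1953125.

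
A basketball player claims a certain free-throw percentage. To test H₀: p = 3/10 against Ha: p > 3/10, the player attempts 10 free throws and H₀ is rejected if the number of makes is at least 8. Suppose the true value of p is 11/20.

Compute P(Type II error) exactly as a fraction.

Under the alternative p = 11/20, X ~ Binomial(10, 11/20); β is the probability the test does not reject, P(X < 8).
Summing C(10,j)·(11/20)^j·(9/20)^{10-j} for j = 0..7 gives 2305127290491/2560000000000.

2305127290491/2560000000000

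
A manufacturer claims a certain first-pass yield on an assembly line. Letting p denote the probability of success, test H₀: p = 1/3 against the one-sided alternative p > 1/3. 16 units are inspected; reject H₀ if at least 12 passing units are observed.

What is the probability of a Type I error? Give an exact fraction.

11371/14348907

The Type I error probability is α = P(S ≥ 12) computed under H₀, where S ~ Binomial(16, 1/3).
Adding the binomial terms for j = 12 through 16 with p = 1/3 yields 11371/14348907.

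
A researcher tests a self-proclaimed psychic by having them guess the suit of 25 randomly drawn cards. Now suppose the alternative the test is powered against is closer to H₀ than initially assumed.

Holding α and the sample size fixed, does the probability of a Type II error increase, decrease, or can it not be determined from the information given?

It increases.

When the true parameter is near the null value, the test has a harder time distinguishing Ha from H₀.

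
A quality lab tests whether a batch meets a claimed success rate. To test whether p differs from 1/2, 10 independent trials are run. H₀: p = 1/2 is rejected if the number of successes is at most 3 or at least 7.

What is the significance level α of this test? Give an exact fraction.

11/32

Under H₀, X ~ Binomial(10, 1/2); α is the probability of landing in either tail, P(X ≤ 3) + P(X ≥ 7).
The two tails are symmetric, so α = 2·(1 + 10 + 45 + 120)/2^10 = 352/1024 = 11/32.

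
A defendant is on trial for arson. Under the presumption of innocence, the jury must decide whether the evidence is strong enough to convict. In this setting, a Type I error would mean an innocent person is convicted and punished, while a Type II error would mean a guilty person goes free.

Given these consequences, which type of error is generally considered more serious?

The Type I consequence (an innocent person is convicted and punished) is more severe than the Type II consequence (a guilty person goes free).

Type I error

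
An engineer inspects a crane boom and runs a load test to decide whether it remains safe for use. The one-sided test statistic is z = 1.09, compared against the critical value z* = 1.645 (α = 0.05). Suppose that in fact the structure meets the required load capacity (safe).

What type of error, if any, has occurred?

No error — this is a correct decision.

The conventional null hypothesis is that the structure meets the required load capacity (safe).
Since z = 1.09 ≤ z* = 1.645, H₀ is not rejected.
H₀ is true (actually the structure meets the required load capacity (safe)).
The decision matches the true state — no error.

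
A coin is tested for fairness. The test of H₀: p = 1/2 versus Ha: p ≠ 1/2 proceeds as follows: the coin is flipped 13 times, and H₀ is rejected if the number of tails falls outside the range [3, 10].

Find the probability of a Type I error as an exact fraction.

23/1024

α = P(S ≤ 2 or S ≥ 11 | p = 1/2), S ~ Binomial(13, 1/2).
By symmetry, α = 2·P(S ≤ 2) = 2·(1 + 13 + 78)/8192 = 184/8192 = 23/1024.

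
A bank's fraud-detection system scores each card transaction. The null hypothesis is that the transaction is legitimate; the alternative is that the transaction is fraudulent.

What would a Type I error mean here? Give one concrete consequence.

A Type I error would mean concluding that the transaction is fraudulent when in fact the transaction is legitimate. Consequence: a legitimate purchase is declined and the customer's card is frozen.

A Type I error is rejecting H₀ when H₀ is true.
Here that means blocking the transaction and freezing the card when actually the transaction is legitimate.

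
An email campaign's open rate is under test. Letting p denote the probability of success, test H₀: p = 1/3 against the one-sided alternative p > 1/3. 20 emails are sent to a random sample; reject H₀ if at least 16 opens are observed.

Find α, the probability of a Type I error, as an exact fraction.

29147/1162261467

α = P(reject H₀ | H₀ true) = P(Y ≥ 16 | p = 1/3), with Y ~ Binomial(20, 1/3).
P(Y ≥ 16) = Σ_{j=16}^{20} C(20,j)·(1/3)^j·(2/3)^{20-j} = 29147/1162261467.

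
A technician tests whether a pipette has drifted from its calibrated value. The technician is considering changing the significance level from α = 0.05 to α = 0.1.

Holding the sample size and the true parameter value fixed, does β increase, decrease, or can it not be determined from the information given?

Relaxing α lowers the evidence threshold; under Ha, outcomes that previously fell short now trigger rejection.

It decreases.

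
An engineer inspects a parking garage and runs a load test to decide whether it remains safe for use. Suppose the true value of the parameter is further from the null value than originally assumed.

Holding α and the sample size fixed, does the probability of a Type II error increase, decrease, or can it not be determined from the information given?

It decreases.

A larger true effect moves the Ha sampling distribution further from the H₀ critical value, making rejection more likely when Ha is true.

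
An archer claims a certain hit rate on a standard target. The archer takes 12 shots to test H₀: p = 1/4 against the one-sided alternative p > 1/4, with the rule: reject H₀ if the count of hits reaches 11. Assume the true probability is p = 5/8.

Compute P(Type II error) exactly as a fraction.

Under the alternative p = 5/8, K ~ Binomial(12, 5/8); β is the probability the test does not reject, P(K < 11).
Equivalently, β = 1 − P(K ≥ 11) = 66717523611/68719476736.

66717523611/68719476736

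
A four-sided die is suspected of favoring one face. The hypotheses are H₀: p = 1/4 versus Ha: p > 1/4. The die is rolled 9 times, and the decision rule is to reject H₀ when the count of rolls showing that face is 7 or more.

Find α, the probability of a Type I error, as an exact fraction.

α = P(reject H₀ | H₀ true) = P(S ≥ 7 | p = 1/4), with S ~ Binomial(9, 1/4).
P(S ≥ 7) = Σ_{j=7}^{9} C(9,j)·(1/4)^j·(3/4)^{9-j} = 11/8192.

11/8192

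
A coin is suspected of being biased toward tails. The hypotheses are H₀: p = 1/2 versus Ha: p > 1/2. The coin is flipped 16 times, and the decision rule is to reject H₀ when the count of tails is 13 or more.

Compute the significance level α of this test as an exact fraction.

The Type I error probability is α = P(S ≥ 13) computed under H₀, where S ~ Binomial(16, 1/2).
P(S ≥ 13) = [C(16,13) + C(16,14) + C(16,15) + C(16,16)] / 2^16 = (560 + 120 + 16 + 1) / 65536 = 697/65536.

697/65536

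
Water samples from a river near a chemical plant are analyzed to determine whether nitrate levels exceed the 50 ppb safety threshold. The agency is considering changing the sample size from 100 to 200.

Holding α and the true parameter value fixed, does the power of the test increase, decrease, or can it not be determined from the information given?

It increases.

A larger sample reduces the standard error, pulling the sampling distribution under Ha further from the non-rejection region.
Since power = 1 − β and β decreases, power increases.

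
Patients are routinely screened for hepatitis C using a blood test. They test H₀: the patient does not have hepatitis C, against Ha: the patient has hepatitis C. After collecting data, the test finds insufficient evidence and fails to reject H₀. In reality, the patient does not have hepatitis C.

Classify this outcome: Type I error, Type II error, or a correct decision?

Neither — the decision is correct.

The test retained a true H₀ — the decision matches the true state.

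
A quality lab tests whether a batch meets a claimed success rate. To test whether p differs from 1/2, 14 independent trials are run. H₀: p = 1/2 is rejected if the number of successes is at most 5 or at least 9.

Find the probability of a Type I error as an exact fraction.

3473/8192

Under H₀, S ~ Binomial(14, 1/2); α is the probability of landing in either tail, P(S ≤ 5) + P(S ≥ 9).
Each tail has probability (1 + 14 + 91 + 364 + 1001 + 2002)/16384; doubling gives α = 6946/16384 = 3473/8192.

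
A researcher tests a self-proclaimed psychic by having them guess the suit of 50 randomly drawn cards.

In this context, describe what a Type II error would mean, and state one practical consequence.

With the conventional null hypothesis that the subject is guessing at random (p = 1/4):
A Type II error is failing to reject H₀ when H₀ is false.
Here that means concluding there is no evidence of ability when actually the subject performs better than chance.

A Type II error would mean concluding that the subject is guessing at random (p = 1/4) (or at least failing to establish that the subject performs better than chance) when in fact the subject performs better than chance. Consequence: genuine ability (if it existed) would go unrecognized.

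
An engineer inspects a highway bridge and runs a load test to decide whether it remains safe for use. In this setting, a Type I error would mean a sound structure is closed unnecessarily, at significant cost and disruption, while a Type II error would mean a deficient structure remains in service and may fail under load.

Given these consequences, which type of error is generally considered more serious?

Type II error

The Type II consequence (a deficient structure remains in service and may fail under load) is more severe than the Type I consequence (a sound structure is closed unnecessarily, at significant cost and disruption).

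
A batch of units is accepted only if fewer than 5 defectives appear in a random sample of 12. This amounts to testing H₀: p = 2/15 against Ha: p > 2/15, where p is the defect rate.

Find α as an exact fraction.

127817017088/8649755859375

Under H₀, S ~ Binomial(12, 2/15); the Type I error rate is P(S ≥ 5).
Via the complement, α = 1 − Σ_{j=0}^{4} C(12,j)(2/15)^j(13/15)^{12-j} = 127817017088/8649755859375.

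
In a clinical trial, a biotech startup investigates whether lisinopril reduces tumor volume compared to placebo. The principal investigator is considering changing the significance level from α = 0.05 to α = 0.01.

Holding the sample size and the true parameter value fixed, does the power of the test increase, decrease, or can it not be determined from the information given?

A smaller α moves the rejection region further into the tail. With the alternative true, more outcomes now fall outside the rejection region, so failing to reject becomes more likely.
Since power = 1 − β and β increases, power decreases.

It decreases.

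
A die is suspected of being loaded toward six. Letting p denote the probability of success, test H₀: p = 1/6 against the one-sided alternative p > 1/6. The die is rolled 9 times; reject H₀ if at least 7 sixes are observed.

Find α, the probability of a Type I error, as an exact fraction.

473/5038848

α = P(reject H₀ | H₀ true) = P(Y ≥ 7 | p = 1/6), with Y ~ Binomial(9, 1/6).
Adding the binomial terms for j = 7 through 9 with p = 1/6 yields 473/5038848.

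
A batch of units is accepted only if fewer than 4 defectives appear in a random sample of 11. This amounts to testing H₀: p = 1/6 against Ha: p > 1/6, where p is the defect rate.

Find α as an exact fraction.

Under H₀, Y ~ Binomial(11, 1/6); the Type I error rate is P(Y ≥ 4).
α = 1 − P(Y ≤ 3) = 1 − 13671875/15116544 = 1444669/15116544.

1444669/15116544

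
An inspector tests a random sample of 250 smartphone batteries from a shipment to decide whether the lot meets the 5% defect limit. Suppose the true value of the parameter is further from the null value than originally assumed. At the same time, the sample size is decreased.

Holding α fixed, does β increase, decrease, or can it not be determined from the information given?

The first change alone would make β decrease; the second alone would make β increase. Which effect dominates depends on the magnitudes, which are not given.

Cannot be determined from the information given.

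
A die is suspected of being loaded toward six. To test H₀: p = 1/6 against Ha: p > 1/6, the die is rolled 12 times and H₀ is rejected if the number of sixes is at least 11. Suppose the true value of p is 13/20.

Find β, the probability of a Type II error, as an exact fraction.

3922160441778411/4096000000000000

A Type II error is failing to reject when Ha holds: with p = 13/20, β = P(K ≤ 10).
Summing C(12,j)·(13/20)^j·(7/20)^{12-j} for j = 0..10 gives 3922160441778411/4096000000000000.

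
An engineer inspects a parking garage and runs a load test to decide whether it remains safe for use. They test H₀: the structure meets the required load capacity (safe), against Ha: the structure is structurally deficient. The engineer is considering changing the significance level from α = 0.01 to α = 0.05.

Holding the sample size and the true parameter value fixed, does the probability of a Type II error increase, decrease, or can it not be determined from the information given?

It decreases.

Relaxing α lowers the evidence threshold; under Ha, outcomes that previously fell short now trigger rejection.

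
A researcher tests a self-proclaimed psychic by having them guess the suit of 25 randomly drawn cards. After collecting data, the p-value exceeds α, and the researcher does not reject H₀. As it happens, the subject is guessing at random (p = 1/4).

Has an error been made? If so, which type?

The conventional null hypothesis here is that the subject is guessing at random (p = 1/4).
The test retained a true H₀ — the decision matches the true state.

No error (correct decision).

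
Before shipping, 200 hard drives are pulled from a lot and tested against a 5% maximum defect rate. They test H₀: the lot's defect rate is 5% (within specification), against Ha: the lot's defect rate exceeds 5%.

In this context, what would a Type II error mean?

A Type II error would mean concluding that the lot's defect rate is 5% (within specification) (or at least failing to establish that the lot's defect rate exceeds 5%) when in fact the lot's defect rate exceeds 5%.

A Type II error is failing to reject H₀ when H₀ is false.
Here that means accepting the lot and shipping it when actually the lot's defect rate exceeds 5%.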